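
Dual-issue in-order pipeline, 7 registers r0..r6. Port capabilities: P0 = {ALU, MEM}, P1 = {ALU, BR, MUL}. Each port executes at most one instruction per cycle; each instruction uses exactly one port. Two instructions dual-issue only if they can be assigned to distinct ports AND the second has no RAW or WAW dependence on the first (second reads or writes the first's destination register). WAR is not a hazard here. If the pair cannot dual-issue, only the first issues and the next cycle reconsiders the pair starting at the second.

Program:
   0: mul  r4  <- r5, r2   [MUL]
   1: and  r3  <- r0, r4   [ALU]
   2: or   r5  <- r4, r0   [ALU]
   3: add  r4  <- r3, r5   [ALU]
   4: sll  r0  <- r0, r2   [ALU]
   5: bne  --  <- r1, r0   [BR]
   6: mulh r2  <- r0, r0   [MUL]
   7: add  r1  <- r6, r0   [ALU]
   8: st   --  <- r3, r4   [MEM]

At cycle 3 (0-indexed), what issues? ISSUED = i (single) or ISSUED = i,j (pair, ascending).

ISSUED = 5

t=0 i0:mul ; RAW r4
t=1 i1+i2:and/or ; dual
t=2 i3+i4:add/sll ; dual
t=3 i5:bne ; no-port BR/MUL
t=4 i6+i7:mulh/add ; dual
t=5 i8:st ; tail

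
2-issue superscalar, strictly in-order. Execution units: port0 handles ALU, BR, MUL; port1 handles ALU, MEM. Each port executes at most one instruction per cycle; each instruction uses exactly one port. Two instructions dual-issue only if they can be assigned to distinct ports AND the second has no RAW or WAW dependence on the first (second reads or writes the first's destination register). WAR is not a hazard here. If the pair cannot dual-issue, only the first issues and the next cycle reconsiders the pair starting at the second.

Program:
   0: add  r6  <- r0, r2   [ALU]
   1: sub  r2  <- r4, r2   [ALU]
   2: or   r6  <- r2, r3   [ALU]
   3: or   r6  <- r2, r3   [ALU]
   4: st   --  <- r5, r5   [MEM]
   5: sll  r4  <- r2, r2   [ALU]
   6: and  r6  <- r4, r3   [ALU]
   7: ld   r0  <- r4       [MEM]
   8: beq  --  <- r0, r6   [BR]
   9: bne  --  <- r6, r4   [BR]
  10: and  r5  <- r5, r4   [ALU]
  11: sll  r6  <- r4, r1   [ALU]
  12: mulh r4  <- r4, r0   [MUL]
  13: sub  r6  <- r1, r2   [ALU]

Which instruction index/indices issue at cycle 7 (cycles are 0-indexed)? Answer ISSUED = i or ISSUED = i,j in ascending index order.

c0: i0&i1 add.ALU sub.ALU  2-wide
c1: i2 or.ALU  WAW r6
c2: i3&i4 or.ALU st.MEM  2-wide
c3: i5 sll.ALU  RAW r4
c4: i6&i7 and.ALU ld.MEM  2-wide
c5: i8 beq.BR  no-port BR/BR
c6: i9&i10 bne.BR and.ALU  2-wide
c7: i11&i12 sll.ALU mulh.MUL  2-wide
c8: i13 sub.ALU  tail

ISSUED = 11,12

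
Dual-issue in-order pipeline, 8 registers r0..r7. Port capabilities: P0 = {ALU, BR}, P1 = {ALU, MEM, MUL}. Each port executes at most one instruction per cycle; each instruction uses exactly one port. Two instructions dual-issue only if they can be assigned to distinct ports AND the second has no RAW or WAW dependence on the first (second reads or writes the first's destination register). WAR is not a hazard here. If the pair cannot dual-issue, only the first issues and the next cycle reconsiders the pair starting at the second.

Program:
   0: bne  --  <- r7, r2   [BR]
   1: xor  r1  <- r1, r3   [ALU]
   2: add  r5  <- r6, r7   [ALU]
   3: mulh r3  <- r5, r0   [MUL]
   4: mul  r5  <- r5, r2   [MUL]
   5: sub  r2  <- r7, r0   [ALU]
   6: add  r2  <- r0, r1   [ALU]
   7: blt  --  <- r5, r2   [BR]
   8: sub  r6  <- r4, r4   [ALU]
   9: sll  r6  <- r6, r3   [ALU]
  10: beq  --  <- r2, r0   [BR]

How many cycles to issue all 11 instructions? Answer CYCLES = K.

#0 head=0: bne.BR;xor.ALU i0,i1 dual
#1 head=2: add.ALU i2 RAW r5
#2 head=3: mulh.MUL i3 no-port MUL/MUL
#3 head=4: mul.MUL;sub.ALU i4,i5 dual
#4 head=6: add.ALU i6 RAW r2
#5 head=7: blt.BR;sub.ALU i7,i8 dual
#6 head=9: sll.ALU;beq.BR i9,i10 dual

CYCLES = 7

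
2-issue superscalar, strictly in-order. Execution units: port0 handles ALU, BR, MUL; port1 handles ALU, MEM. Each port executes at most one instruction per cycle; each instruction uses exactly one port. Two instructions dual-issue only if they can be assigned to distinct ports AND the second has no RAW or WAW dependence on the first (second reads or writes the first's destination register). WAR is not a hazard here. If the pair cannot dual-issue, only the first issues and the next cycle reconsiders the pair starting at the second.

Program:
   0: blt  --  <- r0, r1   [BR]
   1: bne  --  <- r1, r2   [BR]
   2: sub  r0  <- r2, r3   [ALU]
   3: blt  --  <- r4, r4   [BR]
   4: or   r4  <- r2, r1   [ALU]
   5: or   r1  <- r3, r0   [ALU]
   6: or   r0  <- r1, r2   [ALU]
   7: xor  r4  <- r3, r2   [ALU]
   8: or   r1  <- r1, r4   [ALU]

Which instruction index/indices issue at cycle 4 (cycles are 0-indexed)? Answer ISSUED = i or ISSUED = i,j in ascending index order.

ISSUED = 6,7

0. blt.BR @i0  | no-port BR/BR
1. bne.BR sub.ALU @i1,i2  | pair
2. blt.BR or.ALU @i3,i4  | pair
3. or.ALU @i5  | RAW r1
4. or.ALU xor.ALU @i6,i7  | pair
5. or.ALU @i8  | tail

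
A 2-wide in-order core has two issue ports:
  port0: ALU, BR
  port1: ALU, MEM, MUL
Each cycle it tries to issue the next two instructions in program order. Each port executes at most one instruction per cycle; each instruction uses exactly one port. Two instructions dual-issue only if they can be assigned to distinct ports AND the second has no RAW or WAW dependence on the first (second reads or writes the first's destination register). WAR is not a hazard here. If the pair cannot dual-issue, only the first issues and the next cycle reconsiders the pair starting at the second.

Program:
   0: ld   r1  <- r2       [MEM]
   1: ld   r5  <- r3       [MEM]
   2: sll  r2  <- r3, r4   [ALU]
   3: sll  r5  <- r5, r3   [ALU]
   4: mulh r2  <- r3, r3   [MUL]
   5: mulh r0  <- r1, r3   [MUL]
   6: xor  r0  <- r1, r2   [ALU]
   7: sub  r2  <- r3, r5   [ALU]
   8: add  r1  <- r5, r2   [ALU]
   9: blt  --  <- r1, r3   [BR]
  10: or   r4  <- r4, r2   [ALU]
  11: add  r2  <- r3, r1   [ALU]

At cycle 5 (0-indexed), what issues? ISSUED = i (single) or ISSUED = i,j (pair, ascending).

ISSUED = 8

c0: i0 ld.MEM  no-port MEM/MEM
c1: i1,i2 ld.MEM/sll.ALU  pair
c2: i3,i4 sll.ALU/mulh.MUL  pair
c3: i5 mulh.MUL  WAW r0
c4: i6,i7 xor.ALU/sub.ALU  pair
c5: i8 add.ALU  RAW r1
c6: i9,i10 blt.BR/or.ALU  pair
c7: i11 add.ALU  tail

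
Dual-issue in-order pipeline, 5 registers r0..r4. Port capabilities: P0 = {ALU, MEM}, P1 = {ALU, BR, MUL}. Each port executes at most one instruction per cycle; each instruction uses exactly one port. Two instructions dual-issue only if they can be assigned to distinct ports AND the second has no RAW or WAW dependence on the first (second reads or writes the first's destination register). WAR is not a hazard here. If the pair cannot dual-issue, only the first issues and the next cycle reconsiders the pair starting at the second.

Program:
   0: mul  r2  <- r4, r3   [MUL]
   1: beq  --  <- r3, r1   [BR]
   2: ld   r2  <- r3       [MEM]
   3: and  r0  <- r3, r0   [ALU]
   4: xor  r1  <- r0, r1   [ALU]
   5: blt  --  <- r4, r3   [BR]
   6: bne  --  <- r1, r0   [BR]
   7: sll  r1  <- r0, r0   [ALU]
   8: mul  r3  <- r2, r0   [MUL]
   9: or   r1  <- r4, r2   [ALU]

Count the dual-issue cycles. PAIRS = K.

PAIRS = 4

c0: i0 mul  no-port MUL/BR
c1: i1+i2 beq+ld  pair
c2: i3 and  RAW r0
c3: i4+i5 xor+blt  pair
c4: i6+i7 bne+sll  pair
c5: i8+i9 mul+or  pair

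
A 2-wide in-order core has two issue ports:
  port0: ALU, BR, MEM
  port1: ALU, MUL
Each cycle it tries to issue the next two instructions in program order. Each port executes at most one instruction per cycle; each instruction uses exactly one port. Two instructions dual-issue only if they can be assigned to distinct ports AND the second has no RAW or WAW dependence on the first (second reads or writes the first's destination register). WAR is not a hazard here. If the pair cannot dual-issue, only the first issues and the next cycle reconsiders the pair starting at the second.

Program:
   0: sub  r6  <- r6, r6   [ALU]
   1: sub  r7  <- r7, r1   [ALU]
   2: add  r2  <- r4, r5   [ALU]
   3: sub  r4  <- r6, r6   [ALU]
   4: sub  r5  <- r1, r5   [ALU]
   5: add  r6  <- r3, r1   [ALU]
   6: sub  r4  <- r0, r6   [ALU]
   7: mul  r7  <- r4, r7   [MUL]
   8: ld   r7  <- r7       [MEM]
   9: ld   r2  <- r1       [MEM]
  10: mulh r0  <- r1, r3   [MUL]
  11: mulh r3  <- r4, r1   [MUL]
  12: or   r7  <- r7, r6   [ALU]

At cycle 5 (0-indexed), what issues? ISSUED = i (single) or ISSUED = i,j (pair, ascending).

ISSUED = 8

#0 head=0: sub+sub i0&i1 dual
#1 head=2: add+sub i2&i3 dual
#2 head=4: sub+add i4&i5 dual
#3 head=6: sub i6 RAW r4
#4 head=7: mul i7 RAW+WAW r7
#5 head=8: ld i8 no-port MEM/MEM
#6 head=9: ld+mulh i9&i10 dual
#7 head=11: mulh+or i11&i12 dual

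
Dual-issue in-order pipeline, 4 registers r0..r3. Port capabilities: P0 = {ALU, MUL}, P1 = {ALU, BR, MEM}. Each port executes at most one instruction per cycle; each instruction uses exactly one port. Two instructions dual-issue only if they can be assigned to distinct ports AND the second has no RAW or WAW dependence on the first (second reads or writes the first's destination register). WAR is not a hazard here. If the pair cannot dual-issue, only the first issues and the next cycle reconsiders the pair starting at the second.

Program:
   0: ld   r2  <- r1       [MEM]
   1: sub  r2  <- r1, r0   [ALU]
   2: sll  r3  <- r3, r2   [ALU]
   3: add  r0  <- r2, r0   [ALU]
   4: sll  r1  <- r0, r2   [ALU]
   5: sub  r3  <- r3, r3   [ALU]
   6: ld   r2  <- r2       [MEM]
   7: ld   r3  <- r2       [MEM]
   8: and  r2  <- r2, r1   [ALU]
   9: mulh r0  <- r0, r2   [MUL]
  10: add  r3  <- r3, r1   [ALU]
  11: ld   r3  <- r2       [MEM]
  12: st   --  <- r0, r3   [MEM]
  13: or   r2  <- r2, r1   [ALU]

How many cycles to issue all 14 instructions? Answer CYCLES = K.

c0: i0 ld.MEM  WAW r2
c1: i1 sub.ALU  RAW r2
c2: i2+i3 sll.ALU;add.ALU  dual
c3: i4+i5 sll.ALU;sub.ALU  dual
c4: i6 ld.MEM  no-port MEM/MEM
c5: i7+i8 ld.MEM;and.ALU  dual
c6: i9+i10 mulh.MUL;add.ALU  dual
c7: i11 ld.MEM  no-port MEM/MEM
c8: i12+i13 st.MEM;or.ALU  dual

CYCLES = 9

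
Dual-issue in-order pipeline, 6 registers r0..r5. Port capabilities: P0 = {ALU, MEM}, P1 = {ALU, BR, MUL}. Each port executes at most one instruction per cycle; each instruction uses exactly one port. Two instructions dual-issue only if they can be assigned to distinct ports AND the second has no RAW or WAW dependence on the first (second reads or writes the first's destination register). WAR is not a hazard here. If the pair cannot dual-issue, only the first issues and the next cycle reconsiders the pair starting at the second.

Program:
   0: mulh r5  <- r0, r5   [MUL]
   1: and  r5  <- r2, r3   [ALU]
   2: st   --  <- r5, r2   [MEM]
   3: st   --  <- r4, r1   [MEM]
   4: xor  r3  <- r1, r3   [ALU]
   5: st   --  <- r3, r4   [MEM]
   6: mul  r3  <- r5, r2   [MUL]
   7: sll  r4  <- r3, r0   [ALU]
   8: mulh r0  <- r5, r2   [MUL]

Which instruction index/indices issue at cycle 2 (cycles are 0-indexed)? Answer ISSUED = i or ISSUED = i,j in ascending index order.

c0: i0 mulh  WAW r5
c1: i1 and  RAW r5
c2: i2 st  no-port MEM/MEM
c3: i3+i4 st/xor  dual
c4: i5+i6 st/mul  dual
c5: i7+i8 sll/mulh  dual

ISSUED = 2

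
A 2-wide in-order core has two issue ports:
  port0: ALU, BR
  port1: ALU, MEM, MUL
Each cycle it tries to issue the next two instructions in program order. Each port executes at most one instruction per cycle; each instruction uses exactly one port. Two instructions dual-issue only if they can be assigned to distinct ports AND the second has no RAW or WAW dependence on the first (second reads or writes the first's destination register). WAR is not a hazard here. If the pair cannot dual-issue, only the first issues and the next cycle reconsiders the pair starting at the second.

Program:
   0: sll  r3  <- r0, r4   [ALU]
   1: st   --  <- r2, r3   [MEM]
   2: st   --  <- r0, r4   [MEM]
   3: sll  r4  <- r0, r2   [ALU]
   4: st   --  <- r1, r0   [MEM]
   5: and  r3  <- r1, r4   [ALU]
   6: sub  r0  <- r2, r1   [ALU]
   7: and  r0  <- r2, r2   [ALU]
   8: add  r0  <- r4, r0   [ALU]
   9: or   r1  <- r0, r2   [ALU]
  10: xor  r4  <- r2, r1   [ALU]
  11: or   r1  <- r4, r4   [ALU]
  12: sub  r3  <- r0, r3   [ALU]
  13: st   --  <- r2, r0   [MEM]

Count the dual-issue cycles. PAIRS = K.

PAIRS = 3

c0: i0 sll.ALU  RAW r3
c1: i1 st.MEM  no-port MEM/MEM
c2: i2&i3 st.MEM sll.ALU  2-wide
c3: i4&i5 st.MEM and.ALU  2-wide
c4: i6 sub.ALU  WAW r0
c5: i7 and.ALU  RAW+WAW r0
c6: i8 add.ALU  RAW r0
c7: i9 or.ALU  RAW r1
c8: i10 xor.ALU  RAW r4
c9: i11&i12 or.ALU sub.ALU  2-wide
c10: i13 st.MEM  tail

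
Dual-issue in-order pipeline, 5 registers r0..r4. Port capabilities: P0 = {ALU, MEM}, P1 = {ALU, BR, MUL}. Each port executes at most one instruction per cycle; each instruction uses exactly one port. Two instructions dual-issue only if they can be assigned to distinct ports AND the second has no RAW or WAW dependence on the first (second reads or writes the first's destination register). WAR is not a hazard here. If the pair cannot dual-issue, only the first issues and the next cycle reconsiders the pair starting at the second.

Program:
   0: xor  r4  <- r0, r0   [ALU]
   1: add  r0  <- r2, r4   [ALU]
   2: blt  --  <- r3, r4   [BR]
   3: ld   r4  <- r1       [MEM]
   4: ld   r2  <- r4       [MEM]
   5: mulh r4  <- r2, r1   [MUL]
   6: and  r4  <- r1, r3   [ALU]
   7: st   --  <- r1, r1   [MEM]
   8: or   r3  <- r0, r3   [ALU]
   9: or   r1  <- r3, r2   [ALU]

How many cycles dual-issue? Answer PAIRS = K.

PAIRS = 2

c0: i0 xor.ALU  RAW r4
c1: i1&i2 add.ALU/blt.BR  pair
c2: i3 ld.MEM  no-port MEM/MEM
c3: i4 ld.MEM  RAW r2
c4: i5 mulh.MUL  WAW r4
c5: i6&i7 and.ALU/st.MEM  pair
c6: i8 or.ALU  RAW r3
c7: i9 or.ALU  tail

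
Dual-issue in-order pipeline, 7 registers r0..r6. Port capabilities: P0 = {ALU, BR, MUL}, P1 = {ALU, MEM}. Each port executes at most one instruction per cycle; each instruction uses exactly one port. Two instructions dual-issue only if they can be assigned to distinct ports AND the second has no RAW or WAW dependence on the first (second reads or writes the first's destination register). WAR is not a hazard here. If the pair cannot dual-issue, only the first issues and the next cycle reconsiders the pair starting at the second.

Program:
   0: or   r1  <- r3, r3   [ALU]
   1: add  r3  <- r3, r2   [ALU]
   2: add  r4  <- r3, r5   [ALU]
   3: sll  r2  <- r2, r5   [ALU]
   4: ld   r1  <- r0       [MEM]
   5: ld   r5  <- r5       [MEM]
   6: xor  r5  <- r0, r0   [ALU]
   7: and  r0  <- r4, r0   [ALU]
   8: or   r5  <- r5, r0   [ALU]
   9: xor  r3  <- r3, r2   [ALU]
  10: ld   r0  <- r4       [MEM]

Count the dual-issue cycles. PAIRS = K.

#0 head=0: or;add i0&i1 dual
#1 head=2: add;sll i2&i3 dual
#2 head=4: ld i4 no-port MEM/MEM
#3 head=5: ld i5 WAW r5
#4 head=6: xor;and i6&i7 dual
#5 head=8: or;xor i8&i9 dual
#6 head=10: ld i10 tail

PAIRS = 4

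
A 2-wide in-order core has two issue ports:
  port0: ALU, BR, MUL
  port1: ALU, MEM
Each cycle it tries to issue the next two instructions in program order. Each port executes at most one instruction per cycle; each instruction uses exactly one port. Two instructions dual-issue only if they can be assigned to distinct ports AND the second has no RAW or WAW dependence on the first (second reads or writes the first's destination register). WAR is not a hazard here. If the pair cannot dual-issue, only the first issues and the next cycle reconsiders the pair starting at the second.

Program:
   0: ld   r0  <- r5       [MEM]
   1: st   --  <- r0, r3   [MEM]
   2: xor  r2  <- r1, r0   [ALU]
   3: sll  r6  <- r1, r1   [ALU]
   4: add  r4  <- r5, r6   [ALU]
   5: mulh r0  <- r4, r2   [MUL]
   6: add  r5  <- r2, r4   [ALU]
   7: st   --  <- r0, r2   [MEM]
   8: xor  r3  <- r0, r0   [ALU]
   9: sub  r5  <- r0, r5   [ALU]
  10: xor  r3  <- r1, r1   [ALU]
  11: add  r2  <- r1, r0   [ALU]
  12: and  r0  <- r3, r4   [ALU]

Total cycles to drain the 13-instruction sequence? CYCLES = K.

0. ld @i0  | no-port MEM/MEM
1. st+xor @i1&i2  | pair
2. sll @i3  | RAW r6
3. add @i4  | RAW r4
4. mulh+add @i5&i6  | pair
5. st+xor @i7&i8  | pair
6. sub+xor @i9&i10  | pair
7. add+and @i11&i12  | pair

CYCLES = 8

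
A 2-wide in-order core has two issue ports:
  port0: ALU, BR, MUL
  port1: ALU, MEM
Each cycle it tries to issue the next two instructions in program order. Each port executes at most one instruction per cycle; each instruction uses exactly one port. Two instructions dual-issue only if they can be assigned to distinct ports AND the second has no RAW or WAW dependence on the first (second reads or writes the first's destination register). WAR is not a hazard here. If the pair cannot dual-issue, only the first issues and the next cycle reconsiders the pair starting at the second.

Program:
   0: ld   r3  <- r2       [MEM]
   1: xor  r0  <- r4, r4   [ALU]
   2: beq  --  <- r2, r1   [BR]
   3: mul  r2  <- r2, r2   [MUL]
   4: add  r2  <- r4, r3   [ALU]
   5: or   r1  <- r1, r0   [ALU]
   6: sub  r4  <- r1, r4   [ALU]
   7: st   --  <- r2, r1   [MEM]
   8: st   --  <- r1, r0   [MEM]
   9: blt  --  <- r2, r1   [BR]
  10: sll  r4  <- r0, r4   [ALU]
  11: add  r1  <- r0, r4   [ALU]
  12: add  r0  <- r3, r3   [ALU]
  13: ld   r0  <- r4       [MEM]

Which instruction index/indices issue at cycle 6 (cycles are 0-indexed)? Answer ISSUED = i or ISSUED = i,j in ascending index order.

#0 head=0: ld+xor i0,i1 dual
#1 head=2: beq i2 no-port BR/MUL
#2 head=3: mul i3 WAW r2
#3 head=4: add+or i4,i5 dual
#4 head=6: sub+st i6,i7 dual
#5 head=8: st+blt i8,i9 dual
#6 head=10: sll i10 RAW r4
#7 head=11: add+add i11,i12 dual
#8 head=13: ld i13 tail

ISSUED = 10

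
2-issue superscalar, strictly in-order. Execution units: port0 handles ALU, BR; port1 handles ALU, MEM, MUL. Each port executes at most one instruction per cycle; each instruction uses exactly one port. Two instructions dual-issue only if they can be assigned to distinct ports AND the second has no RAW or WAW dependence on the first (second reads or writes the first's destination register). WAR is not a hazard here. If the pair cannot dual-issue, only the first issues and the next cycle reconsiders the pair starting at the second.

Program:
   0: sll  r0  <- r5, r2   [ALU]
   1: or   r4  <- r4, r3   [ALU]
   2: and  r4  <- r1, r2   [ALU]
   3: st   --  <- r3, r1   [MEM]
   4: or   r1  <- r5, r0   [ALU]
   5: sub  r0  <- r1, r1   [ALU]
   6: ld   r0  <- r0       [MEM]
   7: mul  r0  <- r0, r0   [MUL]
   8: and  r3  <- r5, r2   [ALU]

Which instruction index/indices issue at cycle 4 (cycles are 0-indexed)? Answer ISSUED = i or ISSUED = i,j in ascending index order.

ISSUED = 6

t=0 i0&i1:sll.ALU/or.ALU ; pair
t=1 i2&i3:and.ALU/st.MEM ; pair
t=2 i4:or.ALU ; RAW r1
t=3 i5:sub.ALU ; RAW+WAW r0
t=4 i6:ld.MEM ; no-port MEM/MUL
t=5 i7&i8:mul.MUL/and.ALU ; pair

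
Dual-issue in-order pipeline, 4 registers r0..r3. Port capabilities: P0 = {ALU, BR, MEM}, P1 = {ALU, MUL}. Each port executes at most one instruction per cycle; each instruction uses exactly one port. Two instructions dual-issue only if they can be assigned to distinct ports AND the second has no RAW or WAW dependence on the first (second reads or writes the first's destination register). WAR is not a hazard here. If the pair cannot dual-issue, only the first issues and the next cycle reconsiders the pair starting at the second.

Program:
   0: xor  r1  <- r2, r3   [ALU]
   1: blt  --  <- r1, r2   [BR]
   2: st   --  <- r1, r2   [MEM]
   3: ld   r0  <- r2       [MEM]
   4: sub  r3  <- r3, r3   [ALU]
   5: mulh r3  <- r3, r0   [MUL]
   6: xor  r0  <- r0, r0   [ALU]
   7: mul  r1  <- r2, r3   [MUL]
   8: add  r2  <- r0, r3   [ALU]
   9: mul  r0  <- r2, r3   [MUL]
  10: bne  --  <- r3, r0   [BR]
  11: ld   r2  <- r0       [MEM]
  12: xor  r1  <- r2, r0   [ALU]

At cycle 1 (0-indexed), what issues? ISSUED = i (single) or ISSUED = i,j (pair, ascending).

t=0 i0:xor.ALU ; RAW r1
t=1 i1:blt.BR ; no-port BR/MEM
t=2 i2:st.MEM ; no-port MEM/MEM
t=3 i3,i4:ld.MEM+sub.ALU ; 2-wide
t=4 i5,i6:mulh.MUL+xor.ALU ; 2-wide
t=5 i7,i8:mul.MUL+add.ALU ; 2-wide
t=6 i9:mul.MUL ; RAW r0
t=7 i10:bne.BR ; no-port BR/MEM
t=8 i11:ld.MEM ; RAW r2
t=9 i12:xor.ALU ; tail

ISSUED = 1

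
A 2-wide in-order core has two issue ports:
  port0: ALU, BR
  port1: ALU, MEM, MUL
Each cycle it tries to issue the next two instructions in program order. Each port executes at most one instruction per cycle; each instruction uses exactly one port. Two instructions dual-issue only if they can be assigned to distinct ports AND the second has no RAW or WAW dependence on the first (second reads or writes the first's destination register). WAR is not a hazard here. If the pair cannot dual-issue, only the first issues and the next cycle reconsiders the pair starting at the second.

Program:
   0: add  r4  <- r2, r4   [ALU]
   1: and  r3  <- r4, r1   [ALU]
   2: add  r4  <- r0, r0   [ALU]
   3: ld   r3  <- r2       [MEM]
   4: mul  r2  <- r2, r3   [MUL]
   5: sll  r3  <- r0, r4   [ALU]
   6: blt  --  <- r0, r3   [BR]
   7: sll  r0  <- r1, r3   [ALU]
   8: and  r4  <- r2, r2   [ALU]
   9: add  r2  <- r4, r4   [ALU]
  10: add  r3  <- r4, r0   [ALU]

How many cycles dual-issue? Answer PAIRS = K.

c0: i0 add.ALU  RAW r4
c1: i1+i2 and.ALU;add.ALU  pair
c2: i3 ld.MEM  no-port MEM/MUL
c3: i4+i5 mul.MUL;sll.ALU  pair
c4: i6+i7 blt.BR;sll.ALU  pair
c5: i8 and.ALU  RAW r4
c6: i9+i10 add.ALU;add.ALU  pair

PAIRS = 4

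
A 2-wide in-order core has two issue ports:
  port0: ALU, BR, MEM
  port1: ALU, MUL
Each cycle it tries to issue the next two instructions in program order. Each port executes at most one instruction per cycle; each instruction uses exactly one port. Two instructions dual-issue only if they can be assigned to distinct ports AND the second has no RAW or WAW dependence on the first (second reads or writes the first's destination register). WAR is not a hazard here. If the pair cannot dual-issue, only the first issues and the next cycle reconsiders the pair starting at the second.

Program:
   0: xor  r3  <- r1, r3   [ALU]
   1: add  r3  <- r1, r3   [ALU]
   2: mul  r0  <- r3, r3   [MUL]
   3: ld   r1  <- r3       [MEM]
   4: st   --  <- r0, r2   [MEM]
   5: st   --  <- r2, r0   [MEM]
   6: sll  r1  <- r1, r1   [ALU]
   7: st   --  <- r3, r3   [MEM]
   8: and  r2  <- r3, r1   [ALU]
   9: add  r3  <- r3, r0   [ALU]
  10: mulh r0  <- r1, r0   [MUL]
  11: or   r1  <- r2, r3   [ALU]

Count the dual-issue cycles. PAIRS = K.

0. xor @i0  | RAW+WAW r3
1. add @i1  | RAW r3
2. mul+ld @i2/i3  | dual
3. st @i4  | no-port MEM/MEM
4. st+sll @i5/i6  | dual
5. st+and @i7/i8  | dual
6. add+mulh @i9/i10  | dual
7. or @i11  | tail

PAIRS = 4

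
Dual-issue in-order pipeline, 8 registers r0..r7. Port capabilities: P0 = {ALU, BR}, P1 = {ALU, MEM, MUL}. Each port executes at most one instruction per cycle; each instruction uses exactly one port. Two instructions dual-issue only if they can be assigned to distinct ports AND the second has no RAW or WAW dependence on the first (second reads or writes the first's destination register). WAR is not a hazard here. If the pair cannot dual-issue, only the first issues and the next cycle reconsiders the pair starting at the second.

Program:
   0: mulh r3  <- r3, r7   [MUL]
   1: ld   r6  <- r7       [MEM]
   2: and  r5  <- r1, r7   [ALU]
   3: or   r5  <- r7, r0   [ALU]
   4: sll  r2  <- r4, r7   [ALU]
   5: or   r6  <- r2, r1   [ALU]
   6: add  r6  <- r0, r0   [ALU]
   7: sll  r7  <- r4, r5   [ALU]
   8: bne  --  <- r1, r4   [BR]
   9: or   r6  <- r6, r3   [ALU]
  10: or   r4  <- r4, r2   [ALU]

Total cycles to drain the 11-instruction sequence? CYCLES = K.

0. mulh @i0  | no-port MUL/MEM
1. ld/and @i1,i2  | 2-wide
2. or/sll @i3,i4  | 2-wide
3. or @i5  | WAW r6
4. add/sll @i6,i7  | 2-wide
5. bne/or @i8,i9  | 2-wide
6. or @i10  | tail

CYCLES = 7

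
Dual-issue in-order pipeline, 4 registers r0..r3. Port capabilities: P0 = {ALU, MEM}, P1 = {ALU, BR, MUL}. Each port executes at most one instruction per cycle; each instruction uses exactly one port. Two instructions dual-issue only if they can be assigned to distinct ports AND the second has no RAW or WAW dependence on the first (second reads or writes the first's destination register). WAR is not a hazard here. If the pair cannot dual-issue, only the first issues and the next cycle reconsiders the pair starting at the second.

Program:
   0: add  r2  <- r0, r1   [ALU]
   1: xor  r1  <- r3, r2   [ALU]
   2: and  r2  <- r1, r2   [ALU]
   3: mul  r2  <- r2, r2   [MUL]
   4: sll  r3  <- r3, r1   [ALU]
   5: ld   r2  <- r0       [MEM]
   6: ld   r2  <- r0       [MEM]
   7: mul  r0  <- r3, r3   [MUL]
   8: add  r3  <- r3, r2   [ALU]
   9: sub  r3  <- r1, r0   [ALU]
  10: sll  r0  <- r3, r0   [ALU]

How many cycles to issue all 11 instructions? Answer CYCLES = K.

CYCLES = 9

  cy0 -> i0 (add) RAW r2
  cy1 -> i1 (xor) RAW r1
  cy2 -> i2 (and) RAW+WAW r2
  cy3 -> i3,i4 (mul sll) pair
  cy4 -> i5 (ld) no-port MEM/MEM
  cy5 -> i6,i7 (ld mul) pair
  cy6 -> i8 (add) WAW r3
  cy7 -> i9 (sub) RAW r3
  cy8 -> i10 (sll) tail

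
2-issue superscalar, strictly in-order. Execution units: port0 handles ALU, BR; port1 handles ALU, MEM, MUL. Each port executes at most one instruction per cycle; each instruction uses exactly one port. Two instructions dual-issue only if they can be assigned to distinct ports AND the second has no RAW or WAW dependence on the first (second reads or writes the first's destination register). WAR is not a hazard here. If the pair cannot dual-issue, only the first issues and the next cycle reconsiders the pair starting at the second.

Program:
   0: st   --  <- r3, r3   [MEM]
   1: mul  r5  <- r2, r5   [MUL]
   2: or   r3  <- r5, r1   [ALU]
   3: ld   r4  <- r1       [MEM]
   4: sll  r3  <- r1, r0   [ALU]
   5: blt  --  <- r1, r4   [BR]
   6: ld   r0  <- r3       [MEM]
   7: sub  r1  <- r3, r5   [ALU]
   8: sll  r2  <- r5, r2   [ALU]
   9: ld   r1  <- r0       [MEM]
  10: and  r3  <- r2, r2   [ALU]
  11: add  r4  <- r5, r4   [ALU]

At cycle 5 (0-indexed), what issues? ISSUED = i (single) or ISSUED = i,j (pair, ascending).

0. st.MEM @i0  | no-port MEM/MUL
1. mul.MUL @i1  | RAW r5
2. or.ALU ld.MEM @i2+i3  | pair
3. sll.ALU blt.BR @i4+i5  | pair
4. ld.MEM sub.ALU @i6+i7  | pair
5. sll.ALU ld.MEM @i8+i9  | pair
6. and.ALU add.ALU @i10+i11  | pair

ISSUED = 8,9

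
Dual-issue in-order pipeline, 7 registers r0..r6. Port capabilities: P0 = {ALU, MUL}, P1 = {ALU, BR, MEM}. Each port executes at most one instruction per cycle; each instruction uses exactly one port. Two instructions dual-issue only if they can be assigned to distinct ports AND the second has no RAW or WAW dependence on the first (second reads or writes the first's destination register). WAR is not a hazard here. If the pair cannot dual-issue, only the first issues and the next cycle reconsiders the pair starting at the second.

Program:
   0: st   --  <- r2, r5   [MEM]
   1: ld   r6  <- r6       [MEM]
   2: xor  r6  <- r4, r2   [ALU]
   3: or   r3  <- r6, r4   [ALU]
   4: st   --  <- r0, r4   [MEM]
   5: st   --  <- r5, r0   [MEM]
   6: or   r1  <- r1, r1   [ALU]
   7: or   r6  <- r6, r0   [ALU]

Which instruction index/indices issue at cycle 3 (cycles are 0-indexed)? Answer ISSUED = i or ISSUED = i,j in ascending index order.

ISSUED = 3,4

c0: i0 st.MEM  no-port MEM/MEM
c1: i1 ld.MEM  WAW r6
c2: i2 xor.ALU  RAW r6
c3: i3&i4 or.ALU/st.MEM  2-wide
c4: i5&i6 st.MEM/or.ALU  2-wide
c5: i7 or.ALU  tail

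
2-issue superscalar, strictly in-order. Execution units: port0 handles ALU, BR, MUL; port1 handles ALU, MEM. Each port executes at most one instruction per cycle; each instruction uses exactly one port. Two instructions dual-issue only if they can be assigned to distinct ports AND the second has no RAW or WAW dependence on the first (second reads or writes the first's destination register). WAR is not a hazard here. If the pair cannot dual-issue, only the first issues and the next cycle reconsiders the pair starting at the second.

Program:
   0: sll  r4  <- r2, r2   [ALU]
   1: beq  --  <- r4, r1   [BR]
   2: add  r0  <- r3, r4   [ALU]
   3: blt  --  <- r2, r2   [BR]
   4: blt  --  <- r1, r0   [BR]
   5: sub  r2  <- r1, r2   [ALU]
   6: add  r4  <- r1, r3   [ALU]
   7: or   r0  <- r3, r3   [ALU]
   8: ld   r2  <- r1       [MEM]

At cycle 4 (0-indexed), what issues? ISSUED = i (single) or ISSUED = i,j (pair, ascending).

c0: i0 sll  RAW r4
c1: i1/i2 beq/add  2-wide
c2: i3 blt  no-port BR/BR
c3: i4/i5 blt/sub  2-wide
c4: i6/i7 add/or  2-wide
c5: i8 ld  tail

ISSUED = 6,7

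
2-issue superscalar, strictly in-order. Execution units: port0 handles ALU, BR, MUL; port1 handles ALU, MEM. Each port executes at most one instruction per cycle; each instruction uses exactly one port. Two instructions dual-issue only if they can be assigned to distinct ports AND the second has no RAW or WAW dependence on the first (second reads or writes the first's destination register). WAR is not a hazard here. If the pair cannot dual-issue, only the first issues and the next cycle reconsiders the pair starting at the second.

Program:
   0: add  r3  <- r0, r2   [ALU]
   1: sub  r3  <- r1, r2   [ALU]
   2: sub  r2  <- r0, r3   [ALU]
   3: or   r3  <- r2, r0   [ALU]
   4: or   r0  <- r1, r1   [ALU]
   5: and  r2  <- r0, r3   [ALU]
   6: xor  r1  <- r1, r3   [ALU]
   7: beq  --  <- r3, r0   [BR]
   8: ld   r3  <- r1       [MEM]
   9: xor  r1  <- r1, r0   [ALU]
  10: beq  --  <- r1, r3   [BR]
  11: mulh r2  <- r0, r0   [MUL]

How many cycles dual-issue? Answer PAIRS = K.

#0 head=0: add.ALU i0 WAW r3
#1 head=1: sub.ALU i1 RAW r3
#2 head=2: sub.ALU i2 RAW r2
#3 head=3: or.ALU/or.ALU i3+i4 dual
#4 head=5: and.ALU/xor.ALU i5+i6 dual
#5 head=7: beq.BR/ld.MEM i7+i8 dual
#6 head=9: xor.ALU i9 RAW r1
#7 head=10: beq.BR i10 no-port BR/MUL
#8 head=11: mulh.MUL i11 tail

PAIRS = 3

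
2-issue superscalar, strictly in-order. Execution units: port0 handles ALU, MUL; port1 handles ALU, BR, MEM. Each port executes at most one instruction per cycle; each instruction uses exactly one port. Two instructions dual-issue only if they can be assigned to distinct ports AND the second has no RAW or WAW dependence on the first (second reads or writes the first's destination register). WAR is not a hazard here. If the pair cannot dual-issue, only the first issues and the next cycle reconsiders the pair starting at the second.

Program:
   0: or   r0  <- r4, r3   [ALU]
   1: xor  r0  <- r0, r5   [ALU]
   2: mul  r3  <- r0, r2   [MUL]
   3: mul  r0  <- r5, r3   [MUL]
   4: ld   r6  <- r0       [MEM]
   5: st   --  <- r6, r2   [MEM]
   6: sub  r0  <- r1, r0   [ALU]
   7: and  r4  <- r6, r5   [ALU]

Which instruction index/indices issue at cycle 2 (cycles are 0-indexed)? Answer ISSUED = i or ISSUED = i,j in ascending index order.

0. or @i0  | RAW+WAW r0
1. xor @i1  | RAW r0
2. mul @i2  | no-port MUL/MUL
3. mul @i3  | RAW r0
4. ld @i4  | no-port MEM/MEM
5. st;sub @i5&i6  | 2-wide
6. and @i7  | tail

ISSUED = 2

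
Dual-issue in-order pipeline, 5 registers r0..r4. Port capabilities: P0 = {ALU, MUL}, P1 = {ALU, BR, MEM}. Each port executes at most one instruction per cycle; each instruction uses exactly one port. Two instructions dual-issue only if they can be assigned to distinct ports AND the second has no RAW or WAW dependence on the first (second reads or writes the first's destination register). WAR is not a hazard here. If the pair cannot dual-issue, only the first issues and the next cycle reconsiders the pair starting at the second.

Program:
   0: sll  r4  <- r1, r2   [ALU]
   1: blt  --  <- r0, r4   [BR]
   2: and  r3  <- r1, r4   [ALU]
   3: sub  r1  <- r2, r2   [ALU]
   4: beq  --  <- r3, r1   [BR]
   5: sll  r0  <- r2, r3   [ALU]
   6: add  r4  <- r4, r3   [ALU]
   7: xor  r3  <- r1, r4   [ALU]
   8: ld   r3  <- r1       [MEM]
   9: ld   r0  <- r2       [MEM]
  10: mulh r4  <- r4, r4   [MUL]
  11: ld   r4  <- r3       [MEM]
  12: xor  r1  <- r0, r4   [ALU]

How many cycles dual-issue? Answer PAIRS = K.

0. sll @i0  | RAW r4
1. blt;and @i1+i2  | dual
2. sub @i3  | RAW r1
3. beq;sll @i4+i5  | dual
4. add @i6  | RAW r4
5. xor @i7  | WAW r3
6. ld @i8  | no-port MEM/MEM
7. ld;mulh @i9+i10  | dual
8. ld @i11  | RAW r4
9. xor @i12  | tail

PAIRS = 3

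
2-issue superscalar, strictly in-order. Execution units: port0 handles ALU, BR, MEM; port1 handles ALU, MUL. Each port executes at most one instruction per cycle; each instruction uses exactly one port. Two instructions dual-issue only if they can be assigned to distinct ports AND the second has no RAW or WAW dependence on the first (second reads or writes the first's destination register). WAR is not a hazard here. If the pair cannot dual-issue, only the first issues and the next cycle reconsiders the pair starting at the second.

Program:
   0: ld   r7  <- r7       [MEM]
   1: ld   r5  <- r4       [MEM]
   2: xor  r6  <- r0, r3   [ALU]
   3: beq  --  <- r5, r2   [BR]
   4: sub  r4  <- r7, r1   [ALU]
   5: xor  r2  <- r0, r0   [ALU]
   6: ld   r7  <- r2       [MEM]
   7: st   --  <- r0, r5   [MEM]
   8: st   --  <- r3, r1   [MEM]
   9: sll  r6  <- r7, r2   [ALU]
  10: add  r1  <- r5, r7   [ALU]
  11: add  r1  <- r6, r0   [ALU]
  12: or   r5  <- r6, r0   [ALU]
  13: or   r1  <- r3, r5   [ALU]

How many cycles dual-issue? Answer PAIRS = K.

PAIRS = 4

t=0 i0:ld.MEM ; no-port MEM/MEM
t=1 i1&i2:ld.MEM/xor.ALU ; pair
t=2 i3&i4:beq.BR/sub.ALU ; pair
t=3 i5:xor.ALU ; RAW r2
t=4 i6:ld.MEM ; no-port MEM/MEM
t=5 i7:st.MEM ; no-port MEM/MEM
t=6 i8&i9:st.MEM/sll.ALU ; pair
t=7 i10:add.ALU ; WAW r1
t=8 i11&i12:add.ALU/or.ALU ; pair
t=9 i13:or.ALU ; tail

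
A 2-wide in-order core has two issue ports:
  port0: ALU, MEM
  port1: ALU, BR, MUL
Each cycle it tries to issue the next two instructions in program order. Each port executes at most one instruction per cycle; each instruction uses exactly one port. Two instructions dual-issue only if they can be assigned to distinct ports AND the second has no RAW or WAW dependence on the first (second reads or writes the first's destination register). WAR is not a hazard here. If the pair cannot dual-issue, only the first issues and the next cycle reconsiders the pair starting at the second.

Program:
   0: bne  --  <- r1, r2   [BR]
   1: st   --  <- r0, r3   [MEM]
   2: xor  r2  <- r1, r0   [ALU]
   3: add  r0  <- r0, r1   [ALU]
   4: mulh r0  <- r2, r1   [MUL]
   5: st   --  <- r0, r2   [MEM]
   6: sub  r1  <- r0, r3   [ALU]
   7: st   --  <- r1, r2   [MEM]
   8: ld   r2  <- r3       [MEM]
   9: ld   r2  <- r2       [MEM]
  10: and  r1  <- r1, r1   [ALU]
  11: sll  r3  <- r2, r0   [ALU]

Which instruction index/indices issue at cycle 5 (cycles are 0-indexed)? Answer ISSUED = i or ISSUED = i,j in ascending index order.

ISSUED = 8

[0] i0&i1  bne.BR+st.MEM  -- dual
[1] i2&i3  xor.ALU+add.ALU  -- dual
[2] i4  mulh.MUL  -- RAW r0
[3] i5&i6  st.MEM+sub.ALU  -- dual
[4] i7  st.MEM  -- no-port MEM/MEM
[5] i8  ld.MEM  -- no-port MEM/MEM
[6] i9&i10  ld.MEM+and.ALU  -- dual
[7] i11  sll.ALU  -- tail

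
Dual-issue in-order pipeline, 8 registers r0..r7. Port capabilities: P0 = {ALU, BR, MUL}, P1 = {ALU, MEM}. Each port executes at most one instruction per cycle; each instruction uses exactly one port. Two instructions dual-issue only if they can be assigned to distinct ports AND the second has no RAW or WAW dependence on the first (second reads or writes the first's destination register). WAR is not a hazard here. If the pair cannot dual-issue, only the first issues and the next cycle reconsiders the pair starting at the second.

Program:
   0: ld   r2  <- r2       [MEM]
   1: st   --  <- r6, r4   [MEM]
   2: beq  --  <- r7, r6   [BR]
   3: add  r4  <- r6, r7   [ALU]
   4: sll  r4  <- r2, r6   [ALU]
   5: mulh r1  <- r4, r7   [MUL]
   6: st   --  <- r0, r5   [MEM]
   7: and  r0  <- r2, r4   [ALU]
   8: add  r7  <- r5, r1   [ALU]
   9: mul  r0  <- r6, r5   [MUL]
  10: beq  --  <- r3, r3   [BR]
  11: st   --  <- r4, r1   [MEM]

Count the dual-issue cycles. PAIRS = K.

t=0 i0:ld.MEM ; no-port MEM/MEM
t=1 i1&i2:st.MEM+beq.BR ; 2-wide
t=2 i3:add.ALU ; WAW r4
t=3 i4:sll.ALU ; RAW r4
t=4 i5&i6:mulh.MUL+st.MEM ; 2-wide
t=5 i7&i8:and.ALU+add.ALU ; 2-wide
t=6 i9:mul.MUL ; no-port MUL/BR
t=7 i10&i11:beq.BR+st.MEM ; 2-wide

PAIRS = 4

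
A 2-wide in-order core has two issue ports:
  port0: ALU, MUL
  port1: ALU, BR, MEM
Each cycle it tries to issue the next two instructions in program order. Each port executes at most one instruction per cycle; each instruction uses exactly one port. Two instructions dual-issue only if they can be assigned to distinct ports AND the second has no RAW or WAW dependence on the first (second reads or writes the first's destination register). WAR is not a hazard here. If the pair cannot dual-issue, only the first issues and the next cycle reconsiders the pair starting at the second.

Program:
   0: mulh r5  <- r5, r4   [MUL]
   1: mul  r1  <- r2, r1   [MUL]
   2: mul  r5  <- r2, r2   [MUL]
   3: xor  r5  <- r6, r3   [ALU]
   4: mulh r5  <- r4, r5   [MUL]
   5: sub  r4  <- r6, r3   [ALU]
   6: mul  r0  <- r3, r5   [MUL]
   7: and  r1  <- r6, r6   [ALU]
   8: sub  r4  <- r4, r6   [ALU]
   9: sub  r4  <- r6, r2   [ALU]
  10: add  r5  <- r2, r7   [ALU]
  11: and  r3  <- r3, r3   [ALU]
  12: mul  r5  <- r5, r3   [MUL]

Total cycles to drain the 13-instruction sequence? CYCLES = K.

[0] i0  mulh  -- no-port MUL/MUL
[1] i1  mul  -- no-port MUL/MUL
[2] i2  mul  -- WAW r5
[3] i3  xor  -- RAW+WAW r5
[4] i4/i5  mulh;sub  -- 2-wide
[5] i6/i7  mul;and  -- 2-wide
[6] i8  sub  -- WAW r4
[7] i9/i10  sub;add  -- 2-wide
[8] i11  and  -- RAW r3
[9] i12  mul  -- tail

CYCLES = 10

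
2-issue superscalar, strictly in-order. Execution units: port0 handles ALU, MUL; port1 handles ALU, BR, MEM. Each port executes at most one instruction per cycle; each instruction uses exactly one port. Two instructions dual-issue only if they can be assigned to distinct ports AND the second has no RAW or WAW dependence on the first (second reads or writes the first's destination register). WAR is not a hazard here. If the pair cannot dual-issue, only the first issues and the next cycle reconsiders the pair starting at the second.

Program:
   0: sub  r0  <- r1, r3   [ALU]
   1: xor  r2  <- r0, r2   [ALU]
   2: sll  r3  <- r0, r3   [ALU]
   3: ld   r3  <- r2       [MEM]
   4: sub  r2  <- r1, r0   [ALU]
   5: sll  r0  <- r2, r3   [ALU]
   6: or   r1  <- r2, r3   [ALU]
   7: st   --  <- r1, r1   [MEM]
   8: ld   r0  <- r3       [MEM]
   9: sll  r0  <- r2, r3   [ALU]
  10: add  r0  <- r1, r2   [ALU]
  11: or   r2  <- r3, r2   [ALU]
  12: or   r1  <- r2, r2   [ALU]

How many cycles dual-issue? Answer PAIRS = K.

c0: i0 sub  RAW r0
c1: i1/i2 xor sll  pair
c2: i3/i4 ld sub  pair
c3: i5/i6 sll or  pair
c4: i7 st  no-port MEM/MEM
c5: i8 ld  WAW r0
c6: i9 sll  WAW r0
c7: i10/i11 add or  pair
c8: i12 or  tail

PAIRS = 4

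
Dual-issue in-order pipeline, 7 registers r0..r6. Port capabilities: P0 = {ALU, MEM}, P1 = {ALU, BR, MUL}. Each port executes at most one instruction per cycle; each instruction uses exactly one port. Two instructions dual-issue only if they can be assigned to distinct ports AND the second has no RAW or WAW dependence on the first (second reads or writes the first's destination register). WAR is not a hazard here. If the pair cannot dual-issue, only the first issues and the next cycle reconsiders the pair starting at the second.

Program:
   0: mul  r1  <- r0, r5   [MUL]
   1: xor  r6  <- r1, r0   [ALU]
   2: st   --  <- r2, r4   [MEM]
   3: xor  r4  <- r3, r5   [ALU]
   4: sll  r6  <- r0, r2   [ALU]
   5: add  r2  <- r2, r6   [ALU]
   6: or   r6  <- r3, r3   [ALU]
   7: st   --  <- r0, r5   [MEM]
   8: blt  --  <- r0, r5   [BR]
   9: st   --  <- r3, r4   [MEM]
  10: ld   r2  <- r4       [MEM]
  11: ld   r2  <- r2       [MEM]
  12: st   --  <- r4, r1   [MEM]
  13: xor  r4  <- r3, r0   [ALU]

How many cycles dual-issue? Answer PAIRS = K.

#0 head=0: mul i0 RAW r1
#1 head=1: xor st i1&i2 pair
#2 head=3: xor sll i3&i4 pair
#3 head=5: add or i5&i6 pair
#4 head=7: st blt i7&i8 pair
#5 head=9: st i9 no-port MEM/MEM
#6 head=10: ld i10 no-port MEM/MEM
#7 head=11: ld i11 no-port MEM/MEM
#8 head=12: st xor i12&i13 pair

PAIRS = 5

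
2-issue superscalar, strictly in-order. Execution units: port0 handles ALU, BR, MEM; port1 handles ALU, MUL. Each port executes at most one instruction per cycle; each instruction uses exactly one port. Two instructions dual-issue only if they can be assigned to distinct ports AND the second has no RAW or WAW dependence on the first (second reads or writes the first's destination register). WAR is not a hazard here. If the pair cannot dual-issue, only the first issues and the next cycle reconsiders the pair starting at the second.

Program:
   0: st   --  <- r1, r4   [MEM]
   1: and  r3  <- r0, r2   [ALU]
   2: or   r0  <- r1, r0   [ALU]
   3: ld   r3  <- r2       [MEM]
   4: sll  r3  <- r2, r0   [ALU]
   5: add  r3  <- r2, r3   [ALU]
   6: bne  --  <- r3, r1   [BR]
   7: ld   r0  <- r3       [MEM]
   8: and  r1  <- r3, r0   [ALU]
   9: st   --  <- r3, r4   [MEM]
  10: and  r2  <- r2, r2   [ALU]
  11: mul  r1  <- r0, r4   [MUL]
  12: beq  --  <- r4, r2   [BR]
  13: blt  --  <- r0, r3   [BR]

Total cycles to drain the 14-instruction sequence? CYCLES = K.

CYCLES = 10

c0: i0&i1 st.MEM and.ALU  pair
c1: i2&i3 or.ALU ld.MEM  pair
c2: i4 sll.ALU  RAW+WAW r3
c3: i5 add.ALU  RAW r3
c4: i6 bne.BR  no-port BR/MEM
c5: i7 ld.MEM  RAW r0
c6: i8&i9 and.ALU st.MEM  pair
c7: i10&i11 and.ALU mul.MUL  pair
c8: i12 beq.BR  no-port BR/BR
c9: i13 blt.BR  tail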